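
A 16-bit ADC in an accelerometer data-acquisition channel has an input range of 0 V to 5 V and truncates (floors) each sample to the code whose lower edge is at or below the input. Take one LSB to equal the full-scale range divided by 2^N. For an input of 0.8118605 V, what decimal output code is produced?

Span = 5 V. LSB = 5 V / 2^16 ≈ 76.29 µV.
code = ⌊(V_in − V_min)/LSB⌋ = ⌊(V_in − V_min) × 2^16 / range⌋
     = ⌊(0.8118605 − (0)) × 65536 / 5⌋ = ⌊0.8118605 × 65536/5⌋
     = ⌊10641.218⌋ = 10641.

10641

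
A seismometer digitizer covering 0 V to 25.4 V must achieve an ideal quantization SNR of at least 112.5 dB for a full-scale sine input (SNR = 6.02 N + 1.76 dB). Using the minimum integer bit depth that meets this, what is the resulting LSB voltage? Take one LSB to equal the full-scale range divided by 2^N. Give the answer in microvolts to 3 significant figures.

Range is 25.4 V.
N ≥ (112.5 − 1.76)/6.02 = 18.395 → N_min = 19.
LSB = 25.4 V / 2^19 = 48.4 µV.

48.4 µV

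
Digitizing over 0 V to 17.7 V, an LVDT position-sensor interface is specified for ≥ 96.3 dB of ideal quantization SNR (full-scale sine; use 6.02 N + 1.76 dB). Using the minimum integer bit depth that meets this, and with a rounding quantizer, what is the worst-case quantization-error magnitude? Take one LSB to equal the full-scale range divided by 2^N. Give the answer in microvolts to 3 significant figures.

V_FS = 17.7 V.
6.02 N + 1.76 ≥ 96.3 gives N ≥ 15.704, so the minimum integer is 16.
Step size = 17.7/65536 V = 270.08 µV.
Max error for round-to-nearest is LSB/2 = 135 µV.

135 µV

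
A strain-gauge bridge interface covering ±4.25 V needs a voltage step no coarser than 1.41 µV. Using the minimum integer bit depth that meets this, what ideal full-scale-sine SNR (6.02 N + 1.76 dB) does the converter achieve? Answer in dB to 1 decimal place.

The full-scale span is 4.25 − (-4.25) = 8.5 V.
Levels needed ≥ 8.5/1.41 µV = 6.028e6. 2^23 = 8388608 suffices, so N_min = 23.
6.02(23) + 1.76 = 140.22 dB.

140.2 dB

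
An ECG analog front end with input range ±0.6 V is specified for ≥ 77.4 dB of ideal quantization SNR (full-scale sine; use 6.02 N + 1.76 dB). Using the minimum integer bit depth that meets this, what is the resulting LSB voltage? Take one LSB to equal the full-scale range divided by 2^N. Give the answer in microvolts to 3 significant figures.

146 µV

The full-scale span is 0.6 − (-0.6) = 1.2 V.
N ≥ (77.4 − 1.76)/6.02 = 12.565 → N_min = 13.
LSB = 1.2 V ÷ 2^13 = 1.2/8192 V = 146 µV.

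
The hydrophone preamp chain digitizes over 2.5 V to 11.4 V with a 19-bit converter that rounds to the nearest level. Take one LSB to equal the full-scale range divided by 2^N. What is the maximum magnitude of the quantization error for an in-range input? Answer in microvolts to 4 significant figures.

8.488 µV

Range = 11.4 − (2.5) = 8.9 V.
LSB = 8.9 V ÷ 2^19 = 8.9/524288 V = 16.9754 µV.
A rounding quantizer has |error| ≤ LSB/2 = 8.488 µV.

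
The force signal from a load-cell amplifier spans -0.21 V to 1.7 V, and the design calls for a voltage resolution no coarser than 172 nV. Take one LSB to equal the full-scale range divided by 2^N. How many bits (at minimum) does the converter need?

Range = 1.7 − (-0.21) = 1.91 V.
Required number of levels: 1.91/172 nV = 1.1105e7; smallest N with 2^N ≥ that is 24.

24 bits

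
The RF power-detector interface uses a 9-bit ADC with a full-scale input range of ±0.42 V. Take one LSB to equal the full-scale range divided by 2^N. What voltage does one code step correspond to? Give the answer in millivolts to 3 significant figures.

1.64 mV

Range = 0.42 − (-0.42) = 0.84 V.
Number of codes = 2^9 = 512.
One LSB is 0.84 V / 512 = 1.64 mV.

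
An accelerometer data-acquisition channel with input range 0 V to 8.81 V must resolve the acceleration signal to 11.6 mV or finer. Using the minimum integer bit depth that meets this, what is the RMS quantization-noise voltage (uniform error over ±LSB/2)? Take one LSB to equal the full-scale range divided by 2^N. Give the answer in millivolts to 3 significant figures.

2.48 mV

V_FS = 8.81 V.
8.81 V / 11.6 mV = 759.5. Since 2^9 = 512 and 2^10 = 1024, N = 10.
LSB = 8.81 V ÷ 2^10 = 8.81/1024 V = 8.6035 mV.
V_rms = LSB/√12 = 2.48 mV.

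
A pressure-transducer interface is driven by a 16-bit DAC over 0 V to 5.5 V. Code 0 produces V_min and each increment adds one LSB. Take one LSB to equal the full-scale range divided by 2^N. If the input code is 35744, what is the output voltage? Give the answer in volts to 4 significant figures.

3.000 V

Full-scale range = 5.5 V. LSB = 5.5 V / 2^16.
V_out = V_min + code × LSB = 0 V + 35744 × 5.5 V / 65536
      = 0 V + 2.99976 V = 2.99976 V.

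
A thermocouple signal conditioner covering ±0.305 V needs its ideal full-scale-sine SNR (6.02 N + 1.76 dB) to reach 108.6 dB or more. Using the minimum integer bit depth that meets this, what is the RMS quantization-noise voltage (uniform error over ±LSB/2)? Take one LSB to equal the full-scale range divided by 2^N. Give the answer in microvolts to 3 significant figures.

0.672 µV

The full-scale span is 0.305 − (-0.305) = 0.61 V.
N ≥ (108.6 − 1.76)/6.02 = 17.748 → N_min = 18.
LSB = 0.61 V ÷ 2^18 = 0.61/262144 V = 2.3270 µV.
σ_q = LSB/√12 = 2.3270 µV/3.4641 = 0.672 µV.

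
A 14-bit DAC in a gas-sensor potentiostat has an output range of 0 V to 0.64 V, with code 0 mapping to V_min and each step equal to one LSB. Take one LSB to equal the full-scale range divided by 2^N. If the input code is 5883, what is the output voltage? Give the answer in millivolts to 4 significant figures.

Full-scale range = 0.64 V. LSB = 0.64 V / 2^14.
Output = V_min + (5883/16384) × range = 0 + 0.359070 × 0.64 V
      = 0 + 0.229805 = 0.229805 V.

229.8 mV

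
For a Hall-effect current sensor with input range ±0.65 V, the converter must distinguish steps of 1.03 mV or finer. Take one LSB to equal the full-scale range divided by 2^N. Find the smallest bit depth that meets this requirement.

Span: 0.65 V − (-0.65 V) = 1.3 V.
1.3 V / 1.03 mV = 1262. Since 2^10 = 1024 and 2^11 = 2048, N = 11.

11 bits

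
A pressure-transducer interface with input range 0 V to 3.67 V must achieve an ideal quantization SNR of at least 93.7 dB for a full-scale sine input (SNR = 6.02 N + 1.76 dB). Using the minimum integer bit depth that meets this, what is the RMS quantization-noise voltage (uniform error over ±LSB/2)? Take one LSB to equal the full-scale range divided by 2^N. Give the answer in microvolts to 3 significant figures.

16.2 µV

V_FS = 3.67 V.
6.02 N + 1.76 ≥ 93.7 gives N ≥ 15.272, so the minimum integer is 16.
One LSB is 3.67 V / 65536 = 56.000 µV.
RMS noise = LSB/√12 = 16.2 µV.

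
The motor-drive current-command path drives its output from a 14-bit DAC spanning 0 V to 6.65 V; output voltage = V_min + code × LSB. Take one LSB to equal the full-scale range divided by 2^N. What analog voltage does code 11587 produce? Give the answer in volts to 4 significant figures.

Span = 6.65 V. LSB = 6.65 V / 2^14.
V_out = 0 + 11587 × (6.65/16384) V
      = 0 + 4.70298 = 4.70298 V.

4.703 V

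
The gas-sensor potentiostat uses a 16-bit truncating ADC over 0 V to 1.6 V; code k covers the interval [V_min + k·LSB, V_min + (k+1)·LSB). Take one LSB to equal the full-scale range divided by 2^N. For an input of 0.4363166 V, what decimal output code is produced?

17871

V_FS = 1.6 V. LSB = 1.6 V / 2^16 ≈ 24.41 µV.
code = ⌊(V_in − V_min)/LSB⌋ = ⌊(V_in − V_min) × 2^16 / range⌋
     = ⌊(0.4363166 − (0)) × 65536 / 1.6⌋ = ⌊0.4363166 × 65536/1.6⌋
     = ⌊17871.528⌋ = 17871.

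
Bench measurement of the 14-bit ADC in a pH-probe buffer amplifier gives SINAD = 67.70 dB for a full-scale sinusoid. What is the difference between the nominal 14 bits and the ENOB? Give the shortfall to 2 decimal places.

3.05 bits

Effective bits = (67.70 − 1.76)/6.02 = 10.9535.
Shortfall = 14 − 10.9535 = 3.0465 bits.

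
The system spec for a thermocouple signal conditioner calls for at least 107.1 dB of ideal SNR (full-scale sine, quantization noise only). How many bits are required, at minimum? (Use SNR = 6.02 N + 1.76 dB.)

N ≥ (107.1 − 1.76)/6.02 = 17.498 → N_min = 18.

18 bits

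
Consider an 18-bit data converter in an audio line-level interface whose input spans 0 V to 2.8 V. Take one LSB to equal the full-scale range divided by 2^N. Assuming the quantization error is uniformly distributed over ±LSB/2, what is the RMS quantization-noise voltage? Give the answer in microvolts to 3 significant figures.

Span = 2.8 V.
LSB = 2.8 V ÷ 2^18 = 2.8/262144 V = 10.681 µV.
V_rms = LSB/√12 = 10.681 µV / √12 = 3.08 µV.

3.08 µV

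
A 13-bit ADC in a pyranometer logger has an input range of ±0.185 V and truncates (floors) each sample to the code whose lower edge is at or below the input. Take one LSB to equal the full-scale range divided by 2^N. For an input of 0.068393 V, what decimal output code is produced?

5610

The full-scale span is 0.185 − (-0.185) = 0.37 V. LSB = 0.37 V / 2^13 ≈ 45.17 µV.
code = ⌊(V_in − V_min)/LSB⌋ = ⌊(V_in − V_min) × 2^13 / range⌋
     = ⌊(0.068393 − (-0.185)) × 8192 / 0.37⌋ = ⌊0.253393 × 8192/0.37⌋
     = ⌊5610.258⌋ = 5610.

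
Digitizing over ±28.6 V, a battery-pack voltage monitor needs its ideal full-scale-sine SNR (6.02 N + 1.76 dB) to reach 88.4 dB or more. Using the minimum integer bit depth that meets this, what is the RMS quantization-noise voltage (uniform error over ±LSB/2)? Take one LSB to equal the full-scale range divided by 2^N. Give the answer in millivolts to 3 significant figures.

Span: 28.6 V − (-28.6 V) = 57.2 V.
Required N = ⌈(88.4 − 1.76)/6.02⌉ = ⌈14.392⌉ = 15.
LSB = 57.2 V ÷ 2^15 = 57.2/32768 V = 1.7456 mV.
σ_q = LSB/√12 = 1.7456 mV/3.4641 = 0.504 mV.

0.504 mV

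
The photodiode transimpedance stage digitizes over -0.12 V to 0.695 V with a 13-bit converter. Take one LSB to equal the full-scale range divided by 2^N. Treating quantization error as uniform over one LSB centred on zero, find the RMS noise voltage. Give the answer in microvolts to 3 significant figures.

Full-scale range = 0.695 V − (-0.12 V) = 0.815 V.
One LSB is 0.815 V / 8192 = 99.487 µV.
σ_q = LSB/√12 = 99.487 µV/3.4641 = 28.7 µV.

28.7 µV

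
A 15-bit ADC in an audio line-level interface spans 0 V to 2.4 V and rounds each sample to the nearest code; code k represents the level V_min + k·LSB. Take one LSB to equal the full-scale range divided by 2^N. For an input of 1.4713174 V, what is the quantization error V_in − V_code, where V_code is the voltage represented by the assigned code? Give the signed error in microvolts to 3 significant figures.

Span = 2.4 V. LSB = 2.4 V / 2^15 ≈ 73.24 µV.
Position in LSBs: (1.4713174 − (0)) × 32768/2.4 = 20088.3869; rounding gives k = 20088.
V_code = 0 + (20088/32768) × 2.4 = 1.4712890625 V.
e = 1.4713174 − (1.4712890625) = +28.3 µV.

+28.3 µV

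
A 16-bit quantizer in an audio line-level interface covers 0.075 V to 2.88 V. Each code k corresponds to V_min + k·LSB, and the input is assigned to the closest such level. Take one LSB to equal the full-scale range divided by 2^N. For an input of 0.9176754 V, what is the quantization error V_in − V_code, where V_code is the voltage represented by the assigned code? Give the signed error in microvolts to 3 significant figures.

Range = 2.88 − (0.075) = 2.805 V. LSB = 2.805 V / 2^16 ≈ 42.80 µV.
(0.9176754 − (0.075)) / LSB = 0.8426754 × 65536/2.805 = 19688.2620. Nearest integer: k = 19688.
Reconstructed level: 0.075 + 19688 × 2.805/65536 V = 0.91766418457 V.
V_in − V_code = 0.9176754 − (0.91766418457) = +11.2 µV.

+11.2 µV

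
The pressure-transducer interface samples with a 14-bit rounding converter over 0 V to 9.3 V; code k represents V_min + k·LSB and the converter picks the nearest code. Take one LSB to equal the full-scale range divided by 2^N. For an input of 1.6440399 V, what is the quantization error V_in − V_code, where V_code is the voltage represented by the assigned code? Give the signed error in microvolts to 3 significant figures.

V_FS = 9.3 V. LSB = 9.3 V / 2^14 ≈ 0.5676 mV.
(1.6440399 − (0)) / LSB = 1.6440399 × 16384/9.3 = 2896.3387. Nearest integer: k = 2896.
V_code = 0 + (2896/16384) × 9.3 = 1.6438476563 V.
Error = V_in − V_code = 1.6440399 − (1.6438476563) = +192 µV.

+192 µV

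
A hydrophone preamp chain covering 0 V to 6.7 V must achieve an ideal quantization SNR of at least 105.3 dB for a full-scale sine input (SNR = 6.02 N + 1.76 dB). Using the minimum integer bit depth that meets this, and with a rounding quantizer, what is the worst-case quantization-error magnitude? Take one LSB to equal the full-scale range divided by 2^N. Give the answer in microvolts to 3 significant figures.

Range is 6.7 V.
Solving 6.02 N ≥ 105.3 − 1.76: N ≥ 17.199. Round up → N = 18.
LSB = 6.7 V / 2^18 = 25.558 µV.
Max error for round-to-nearest is LSB/2 = 12.8 µV.

12.8 µV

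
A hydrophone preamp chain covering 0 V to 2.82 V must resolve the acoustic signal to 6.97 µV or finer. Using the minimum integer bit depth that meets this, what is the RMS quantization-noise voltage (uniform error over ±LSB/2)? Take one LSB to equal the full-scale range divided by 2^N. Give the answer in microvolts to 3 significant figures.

1.55 µV

V_FS = 2.82 V.
Required number of levels: 2.82/6.97 µV = 404590; smallest N with 2^N ≥ that is 19.
Step size = 2.82/524288 V = 5.3787 µV.
V_rms = LSB/√12 = 1.55 µV.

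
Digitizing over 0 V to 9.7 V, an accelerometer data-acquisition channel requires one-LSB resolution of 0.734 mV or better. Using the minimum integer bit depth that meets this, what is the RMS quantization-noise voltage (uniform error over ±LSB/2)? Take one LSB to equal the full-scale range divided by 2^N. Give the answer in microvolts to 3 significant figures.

171 µV

Range is 9.7 V.
Need 2^N ≥ 9.7 V / 0.734 mV = 13220 → N_min = 14.
Step size = 9.7/16384 V = 0.59204 mV.
σ_q = LSB/√12 = 0.59204 mV/3.4641 = 171 µV.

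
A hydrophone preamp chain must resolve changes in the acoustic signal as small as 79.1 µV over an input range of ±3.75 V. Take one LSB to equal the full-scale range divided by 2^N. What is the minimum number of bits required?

17 bits

Span: 3.75 V − (-3.75 V) = 7.5 V.
Levels needed ≥ 7.5/79.1 µV = 94820. 2^17 = 131072 suffices, so N_min = 17.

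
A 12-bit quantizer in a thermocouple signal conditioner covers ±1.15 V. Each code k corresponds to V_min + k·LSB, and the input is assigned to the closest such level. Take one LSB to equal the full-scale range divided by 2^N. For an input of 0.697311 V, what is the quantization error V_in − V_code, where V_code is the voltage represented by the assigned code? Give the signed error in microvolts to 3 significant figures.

−101 µV

Range = 1.15 − (-1.15) = 2.3 V. LSB = 2.3 V / 2^12 ≈ 0.5615 mV.
Position in LSBs: (0.697311 − (-1.15)) × 4096/2.3 = 3289.8199; rounding gives k = 3290.
Reconstructed level: -1.15 + 3290 × 2.3/4096 V = 0.6974121094 V.
V_in − V_code = 0.697311 − (0.6974121094) = −101 µV.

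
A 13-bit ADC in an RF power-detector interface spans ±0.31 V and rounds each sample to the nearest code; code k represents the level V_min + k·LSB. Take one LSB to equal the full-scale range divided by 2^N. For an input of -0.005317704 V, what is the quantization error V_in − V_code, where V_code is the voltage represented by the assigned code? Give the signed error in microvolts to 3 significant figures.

−19.9 µV

Full-scale range = 0.31 V − (-0.31 V) = 0.62 V. LSB = 0.62 V / 2^13 ≈ 75.68 µV.
(V_in − V_min)/LSB = (-0.005317704 − (-0.31)) × 8192/0.62 = 4025.7377 → nearest code k = 4026.
Reconstructed level: -0.31 + 4026 × 0.62/8192 V = -0.005297851563 V.
e = -0.005317704 − (-0.005297851563) = −19.9 µV.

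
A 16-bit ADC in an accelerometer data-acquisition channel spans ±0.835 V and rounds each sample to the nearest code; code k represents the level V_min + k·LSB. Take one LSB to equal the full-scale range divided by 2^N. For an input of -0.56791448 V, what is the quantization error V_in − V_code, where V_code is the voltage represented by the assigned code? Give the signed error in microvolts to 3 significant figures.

+6.82 µV

The full-scale span is 0.835 − (-0.835) = 1.67 V. LSB = 1.67 V / 2^16 ≈ 25.48 µV.
Position in LSBs: (-0.56791448 − (-0.835)) × 65536/1.67 = 10481.2674; rounding gives k = 10481.
V_code = V_min + k × range/2^16 = -0.835 + 10481 × 1.67/65536 = -0.56792129517 V.
e = -0.56791448 − (-0.56792129517) = +6.82 µV.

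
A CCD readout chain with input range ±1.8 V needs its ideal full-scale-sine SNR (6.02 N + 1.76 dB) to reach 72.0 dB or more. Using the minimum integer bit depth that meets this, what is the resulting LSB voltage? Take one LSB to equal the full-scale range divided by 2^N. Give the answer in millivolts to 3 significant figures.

Full-scale range = 1.8 V − (-1.8 V) = 3.6 V.
6.02 N + 1.76 ≥ 72.0 gives N ≥ 11.668, so the minimum integer is 12.
LSB = 3.6 V ÷ 2^12 = 3.6/4096 V = 0.879 mV.

0.879 mV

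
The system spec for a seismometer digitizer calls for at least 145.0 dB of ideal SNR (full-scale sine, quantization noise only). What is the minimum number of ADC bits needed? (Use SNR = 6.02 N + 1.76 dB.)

N ≥ (145.0 − 1.76)/6.02 = 23.794 → N_min = 24.

24 bits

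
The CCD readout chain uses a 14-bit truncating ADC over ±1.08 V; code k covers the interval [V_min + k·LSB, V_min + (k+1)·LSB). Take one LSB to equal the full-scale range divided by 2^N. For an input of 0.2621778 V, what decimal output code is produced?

10180

Range = 1.08 − (-1.08) = 2.16 V. LSB = 2.16 V / 2^14 ≈ 131.8 µV.
code = ⌊(V_in − V_min)/LSB⌋ = ⌊(V_in − V_min) × 2^14 / range⌋
     = ⌊(0.2621778 − (-1.08)) × 16384 / 2.16⌋ = ⌊1.3421778 × 16384/2.16⌋
     = ⌊10180.667⌋ = 10180.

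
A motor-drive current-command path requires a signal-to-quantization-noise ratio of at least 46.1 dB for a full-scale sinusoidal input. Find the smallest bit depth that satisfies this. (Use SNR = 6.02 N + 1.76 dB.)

8 bits

Solving 6.02 N ≥ 46.1 − 1.76: N ≥ 7.365. Round up → N = 8.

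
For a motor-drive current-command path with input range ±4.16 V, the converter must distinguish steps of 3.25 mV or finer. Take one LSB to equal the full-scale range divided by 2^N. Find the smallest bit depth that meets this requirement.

Span: 4.16 V − (-4.16 V) = 8.32 V.
Need 2^N ≥ 8.32 V / 3.25 mV = 2560 → N_min = 12.

12 bits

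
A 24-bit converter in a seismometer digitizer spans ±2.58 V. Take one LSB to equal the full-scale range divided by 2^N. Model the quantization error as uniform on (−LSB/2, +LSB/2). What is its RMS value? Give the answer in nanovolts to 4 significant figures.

88.78 nV

The full-scale span is 2.58 − (-2.58) = 5.16 V.
Step size = 5.16/16777216 V = 307.560 nV.
σ_q = LSB/√12 = 307.560 nV/3.4641 = 88.78 nV.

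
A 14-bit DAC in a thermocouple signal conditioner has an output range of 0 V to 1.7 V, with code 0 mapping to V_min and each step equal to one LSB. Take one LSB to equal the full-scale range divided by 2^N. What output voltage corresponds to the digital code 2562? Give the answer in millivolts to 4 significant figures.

Span = 1.7 V. LSB = 1.7 V / 2^14.
V_out = V_min + code × LSB = 0 V + 2562 × 1.7 V / 16384
      = 0 + 0.265833 = 0.265833 V.

265.8 mV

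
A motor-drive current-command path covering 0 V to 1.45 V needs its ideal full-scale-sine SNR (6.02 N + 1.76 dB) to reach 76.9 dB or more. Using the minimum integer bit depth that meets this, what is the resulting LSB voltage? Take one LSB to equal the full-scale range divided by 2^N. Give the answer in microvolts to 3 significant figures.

177 µV

V_FS = 1.45 V.
N ≥ (76.9 − 1.76)/6.02 = 12.482 → N_min = 13.
LSB = 1.45 V ÷ 2^13 = 1.45/8192 V = 177 µV.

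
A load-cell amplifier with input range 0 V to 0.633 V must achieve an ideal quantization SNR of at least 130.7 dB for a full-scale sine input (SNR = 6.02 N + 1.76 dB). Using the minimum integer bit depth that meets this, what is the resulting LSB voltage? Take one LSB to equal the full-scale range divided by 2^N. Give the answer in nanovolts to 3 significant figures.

151 nV

Range is 0.633 V.
Required N = ⌈(130.7 − 1.76)/6.02⌉ = ⌈21.419⌉ = 22.
LSB = 0.633 V ÷ 2^22 = 0.633/4194304 V = 151 nV.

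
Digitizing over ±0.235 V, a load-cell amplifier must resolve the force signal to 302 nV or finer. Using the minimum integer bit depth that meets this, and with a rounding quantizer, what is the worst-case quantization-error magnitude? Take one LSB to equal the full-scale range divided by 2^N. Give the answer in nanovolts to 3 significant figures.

Span: 0.235 V − (-0.235 V) = 0.47 V.
Levels needed ≥ 0.47/302 nV = 1.556e6. 2^21 = 2097152 suffices, so N_min = 21.
LSB = 0.47 V ÷ 2^21 = 0.47/2097152 V = 224.11 nV.
Max error for round-to-nearest is LSB/2 = 112 nV.

112 nV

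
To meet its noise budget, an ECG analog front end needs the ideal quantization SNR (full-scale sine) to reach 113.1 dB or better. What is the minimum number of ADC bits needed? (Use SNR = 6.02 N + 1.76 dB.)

6.02 N + 1.76 ≥ 113.1 gives N ≥ 18.495, so the minimum integer is 19.

19 bits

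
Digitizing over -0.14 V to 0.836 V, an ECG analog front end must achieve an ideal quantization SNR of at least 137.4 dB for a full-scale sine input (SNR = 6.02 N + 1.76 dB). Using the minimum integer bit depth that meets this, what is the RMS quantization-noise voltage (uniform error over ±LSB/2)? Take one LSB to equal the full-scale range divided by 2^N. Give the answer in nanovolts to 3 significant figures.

33.6 nV

Full-scale range = 0.836 V − (-0.14 V) = 0.976 V.
6.02 N + 1.76 ≥ 137.4 gives N ≥ 22.532, so the minimum integer is 23.
One LSB is 0.976 V / 8388608 = 116.35 nV.
V_rms = LSB/√12 = 33.6 nV.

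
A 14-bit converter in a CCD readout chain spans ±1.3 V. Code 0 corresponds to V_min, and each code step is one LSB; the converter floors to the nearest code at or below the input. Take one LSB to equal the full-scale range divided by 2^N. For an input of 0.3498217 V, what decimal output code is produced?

Range = 1.3 − (-1.3) = 2.6 V. LSB = 2.6 V / 2^14 ≈ 158.7 µV.
(V_in − V_min) × 2^14/range = (0.3498217 − (-1.3)) × 16384/2.6 = 10396.415.
Floor → code = 10396.

10396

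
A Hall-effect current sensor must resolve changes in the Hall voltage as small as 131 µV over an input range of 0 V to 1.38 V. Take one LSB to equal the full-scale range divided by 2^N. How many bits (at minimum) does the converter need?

14 bits

Range is 1.38 V.
Levels needed ≥ 1.38/131 µV = 10530. 2^14 = 16384 suffices, so N_min = 14.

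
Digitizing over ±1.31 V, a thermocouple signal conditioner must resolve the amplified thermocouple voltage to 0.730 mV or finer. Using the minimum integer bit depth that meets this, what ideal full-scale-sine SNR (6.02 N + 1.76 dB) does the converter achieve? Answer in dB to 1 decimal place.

74.0 dB

Full-scale range = 1.31 V − (-1.31 V) = 2.62 V.
2.62 V / 0.730 mV = 3589. Since 2^11 = 2048 and 2^12 = 4096, N = 12.
6.02(12) + 1.76 = 74.00 dB.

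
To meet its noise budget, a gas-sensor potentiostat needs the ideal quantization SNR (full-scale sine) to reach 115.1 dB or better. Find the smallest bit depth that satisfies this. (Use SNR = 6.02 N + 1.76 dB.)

N ≥ (115.1 − 1.76)/6.02 = 18.827 → N_min = 19.

19 bits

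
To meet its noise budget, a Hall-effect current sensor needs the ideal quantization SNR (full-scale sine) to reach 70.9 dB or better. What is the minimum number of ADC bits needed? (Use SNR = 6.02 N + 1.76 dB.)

12 bits

Solving 6.02 N ≥ 70.9 − 1.76: N ≥ 11.485. Round up → N = 12.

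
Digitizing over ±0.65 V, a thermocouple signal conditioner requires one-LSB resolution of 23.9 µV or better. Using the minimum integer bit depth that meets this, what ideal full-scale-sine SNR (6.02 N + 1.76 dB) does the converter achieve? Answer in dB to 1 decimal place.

98.1 dB

The full-scale span is 0.65 − (-0.65) = 1.3 V.
Levels needed ≥ 1.3/23.9 µV = 54390. 2^16 = 65536 suffices, so N_min = 16.
SNR = 6.02 × 16 + 1.76 = 98.08 dB.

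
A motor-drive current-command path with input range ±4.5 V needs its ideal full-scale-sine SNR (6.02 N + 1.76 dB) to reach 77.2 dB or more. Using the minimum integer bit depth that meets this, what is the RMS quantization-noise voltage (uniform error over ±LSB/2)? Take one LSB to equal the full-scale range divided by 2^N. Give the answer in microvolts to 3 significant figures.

317 µV

The full-scale span is 4.5 − (-4.5) = 9 V.
Required N = ⌈(77.2 − 1.76)/6.02⌉ = ⌈12.532⌉ = 13.
Step size = 9/8192 V = 1.0986 mV.
RMS noise = LSB/√12 = 317 µV.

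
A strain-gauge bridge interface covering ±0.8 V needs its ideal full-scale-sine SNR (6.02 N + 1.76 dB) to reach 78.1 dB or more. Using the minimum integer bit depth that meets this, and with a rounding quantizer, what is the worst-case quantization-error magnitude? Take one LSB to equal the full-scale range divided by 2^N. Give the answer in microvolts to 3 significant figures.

Full-scale range = 0.8 V − (-0.8 V) = 1.6 V.
6.02 N + 1.76 ≥ 78.1 gives N ≥ 12.681, so the minimum integer is 13.
Step size = 1.6/8192 V = 195.31 µV.
|e|_max = LSB/2 = 97.7 µV.

97.7 µV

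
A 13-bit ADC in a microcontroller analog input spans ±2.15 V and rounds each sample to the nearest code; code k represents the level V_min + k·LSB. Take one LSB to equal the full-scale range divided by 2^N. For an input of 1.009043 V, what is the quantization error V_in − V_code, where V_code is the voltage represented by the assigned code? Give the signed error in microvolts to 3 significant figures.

Span: 2.15 V − (-2.15 V) = 4.3 V. LSB = 4.3 V / 2^13 ≈ 0.5249 mV.
(1.009043 − (-2.15)) / LSB = 3.159043 × 8192/4.3 = 6018.3442. Nearest integer: k = 6018.
V_code = V_min + k × range/2^13 = -2.15 + 6018 × 4.3/8192 = 1.008862305 V.
e = 1.009043 − (1.008862305) = +181 µV.

+181 µV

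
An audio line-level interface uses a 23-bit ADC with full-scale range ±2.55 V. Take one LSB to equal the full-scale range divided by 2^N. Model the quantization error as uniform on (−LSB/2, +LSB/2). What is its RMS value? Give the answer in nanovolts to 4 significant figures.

175.5 nV

Full-scale range = 2.55 V − (-2.55 V) = 5.1 V.
One LSB is 5.1 V / 8388608 = 0.607967 µV.
For a uniform distribution on [−LSB/2, +LSB/2], V_rms = LSB/√12 = 0.607967 µV/3.4641 = 175.5 nV.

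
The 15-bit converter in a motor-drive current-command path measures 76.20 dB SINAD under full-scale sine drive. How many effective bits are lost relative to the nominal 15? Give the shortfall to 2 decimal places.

2.63 bits

N_eff = (76.20 − 1.76)/6.02 = 12.3654 bits.
Shortfall = 15 − 12.3654 = 2.6346 bits.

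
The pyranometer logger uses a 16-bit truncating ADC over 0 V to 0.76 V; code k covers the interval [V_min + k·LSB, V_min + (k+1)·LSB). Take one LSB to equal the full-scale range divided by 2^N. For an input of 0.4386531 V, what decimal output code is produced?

37825

Span = 0.76 V. LSB = 0.76 V / 2^16 ≈ 11.60 µV.
code = ⌊(V_in − V_min)/LSB⌋ = ⌊(V_in − V_min) × 2^16 / range⌋
     = ⌊(0.4386531 − (0)) × 65536 / 0.76⌋ = ⌊0.4386531 × 65536/0.76⌋
     = ⌊37825.749⌋ = 37825.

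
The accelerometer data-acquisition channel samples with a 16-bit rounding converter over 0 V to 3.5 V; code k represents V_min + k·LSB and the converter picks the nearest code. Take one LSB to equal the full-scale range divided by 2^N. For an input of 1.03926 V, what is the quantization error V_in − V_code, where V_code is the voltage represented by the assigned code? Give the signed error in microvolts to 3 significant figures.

−16.1 µV

Range is 3.5 V. LSB = 3.5 V / 2^16 ≈ 53.41 µV.
Position in LSBs: (1.03926 − (0)) × 65536/3.5 = 19459.6981; rounding gives k = 19460.
V_code = 0 + (19460/65536) × 3.5 = 1.0392761230 V.
e = 1.03926 − (1.0392761230) = −16.1 µV.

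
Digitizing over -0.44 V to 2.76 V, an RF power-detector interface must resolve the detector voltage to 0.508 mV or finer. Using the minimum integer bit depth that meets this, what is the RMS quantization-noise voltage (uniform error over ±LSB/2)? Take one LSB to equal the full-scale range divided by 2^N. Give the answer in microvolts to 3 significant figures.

The full-scale span is 2.76 − (-0.44) = 3.2 V.
Required number of levels: 3.2/0.508 mV = 6299.2; smallest N with 2^N ≥ that is 13.
One LSB is 3.2 V / 8192 = 390.63 µV.
V_rms = LSB/√12 = 113 µV.

113 µV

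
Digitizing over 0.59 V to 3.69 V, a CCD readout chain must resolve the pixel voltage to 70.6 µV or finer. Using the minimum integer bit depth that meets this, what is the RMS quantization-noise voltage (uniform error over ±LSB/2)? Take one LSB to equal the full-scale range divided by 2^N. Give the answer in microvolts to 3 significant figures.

Full-scale range = 3.69 V − (0.59 V) = 3.1 V.
Levels needed ≥ 3.1/70.6 µV = 43910. 2^16 = 65536 suffices, so N_min = 16.
Step size = 3.1/65536 V = 47.302 µV.
RMS noise = LSB/√12 = 13.7 µV.

13.7 µV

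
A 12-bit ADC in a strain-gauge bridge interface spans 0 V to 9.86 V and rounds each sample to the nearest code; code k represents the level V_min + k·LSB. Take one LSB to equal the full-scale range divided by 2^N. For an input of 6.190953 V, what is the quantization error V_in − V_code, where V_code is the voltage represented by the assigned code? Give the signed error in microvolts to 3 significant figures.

Range is 9.86 V. LSB = 9.86 V / 2^12 ≈ 2.407 mV.
Position in LSBs: (6.190953 − (0)) × 4096/9.86 = 2571.8198; rounding gives k = 2572.
Reconstructed level: 0 + 2572 × 9.86/4096 V = 6.191386719 V.
V_in − V_code = 6.190953 − (6.191386719) = −434 µV.

−434 µV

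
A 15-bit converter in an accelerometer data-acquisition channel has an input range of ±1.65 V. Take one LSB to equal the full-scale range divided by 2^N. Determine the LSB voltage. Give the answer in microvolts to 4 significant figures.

Range = 1.65 − (-1.65) = 3.3 V.
Number of codes = 2^15 = 32768.
LSB = 3.3 V ÷ 2^15 = 3.3/32768 V = 100.7 µV.

100.7 µV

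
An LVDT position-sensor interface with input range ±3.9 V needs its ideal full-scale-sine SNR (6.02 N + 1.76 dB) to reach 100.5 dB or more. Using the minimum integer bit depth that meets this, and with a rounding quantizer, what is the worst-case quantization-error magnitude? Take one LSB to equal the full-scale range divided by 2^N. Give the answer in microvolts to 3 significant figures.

Full-scale range = 3.9 V − (-3.9 V) = 7.8 V.
6.02 N + 1.76 ≥ 100.5 gives N ≥ 16.402, so the minimum integer is 17.
Step size = 7.8/131072 V = 59.509 µV.
Half an LSB is 29.8 µV.

29.8 µV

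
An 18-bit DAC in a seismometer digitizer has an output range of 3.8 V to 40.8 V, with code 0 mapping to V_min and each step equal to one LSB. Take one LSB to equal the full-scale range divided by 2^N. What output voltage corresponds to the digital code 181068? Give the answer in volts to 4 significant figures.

29.36 V

Range = 40.8 − (3.8) = 37 V. LSB = 37 V / 2^18.
Output = V_min + (181068/262144) × range = 3.8 + 0.690720 × 37 V
      = 3.8 V + 25.5566 V = 29.3566 V.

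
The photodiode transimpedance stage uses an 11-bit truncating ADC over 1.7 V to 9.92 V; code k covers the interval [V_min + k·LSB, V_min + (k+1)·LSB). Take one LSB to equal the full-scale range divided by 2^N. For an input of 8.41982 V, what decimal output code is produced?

The full-scale span is 9.92 − (1.7) = 8.22 V. LSB = 8.22 V / 2^11 ≈ 4.014 mV.
(V_in − V_min) × 2^11/range = (8.41982 − (1.7)) × 2048/8.22 = 1674.233.
Floor → code = 1674.

1674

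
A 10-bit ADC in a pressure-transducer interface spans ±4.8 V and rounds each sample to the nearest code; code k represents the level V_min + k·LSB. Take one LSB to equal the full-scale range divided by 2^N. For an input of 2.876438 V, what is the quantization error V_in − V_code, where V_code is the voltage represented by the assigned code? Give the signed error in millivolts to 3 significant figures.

−1.69 mV

Span: 4.8 V − (-4.8 V) = 9.6 V. LSB = 9.6 V / 2^10 ≈ 9.375 mV.
Position in LSBs: (2.876438 − (-4.8)) × 1024/9.6 = 818.8201; rounding gives k = 819.
Reconstructed level: -4.8 + 819 × 9.6/1024 V = 2.878125000 V.
Error = V_in − V_code = 2.876438 − (2.878125000) = −1.69 mV.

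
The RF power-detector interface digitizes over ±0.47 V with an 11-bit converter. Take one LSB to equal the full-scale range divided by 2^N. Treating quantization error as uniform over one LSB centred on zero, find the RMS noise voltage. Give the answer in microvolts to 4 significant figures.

132.5 µV

Span: 0.47 V − (-0.47 V) = 0.94 V.
LSB = 0.94 V / 2^11 = 458.984 µV.
For a uniform distribution on [−LSB/2, +LSB/2], V_rms = LSB/√12 = 458.984 µV/3.4641 = 132.5 µV.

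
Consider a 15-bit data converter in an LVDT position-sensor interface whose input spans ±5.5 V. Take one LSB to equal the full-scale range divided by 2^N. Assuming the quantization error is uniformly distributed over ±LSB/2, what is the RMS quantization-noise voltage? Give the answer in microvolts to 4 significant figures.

Range = 5.5 − (-5.5) = 11 V.
LSB = 11 V / 2^15 = 335.693 µV.
V_rms = LSB/√12 = 335.693 µV / √12 = 96.91 µV.

96.91 µV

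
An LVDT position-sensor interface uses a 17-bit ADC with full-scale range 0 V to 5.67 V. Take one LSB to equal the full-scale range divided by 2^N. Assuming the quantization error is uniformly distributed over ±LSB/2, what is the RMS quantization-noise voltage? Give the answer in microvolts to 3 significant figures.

Full-scale range = 5.67 V.
Step size = 5.67/131072 V = 43.259 µV.
RMS of a uniform error over width LSB is LSB/√12 = 12.5 µV.

12.5 µV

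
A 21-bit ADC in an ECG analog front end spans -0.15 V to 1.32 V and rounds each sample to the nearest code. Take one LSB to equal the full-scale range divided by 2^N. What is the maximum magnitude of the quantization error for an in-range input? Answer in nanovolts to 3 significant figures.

The full-scale span is 1.32 − (-0.15) = 1.47 V.
LSB = 1.47 V ÷ 2^21 = 1.47/2097152 V = 0.70095 µV.
A rounding quantizer has |error| ≤ LSB/2 = 350 nV.

350 nV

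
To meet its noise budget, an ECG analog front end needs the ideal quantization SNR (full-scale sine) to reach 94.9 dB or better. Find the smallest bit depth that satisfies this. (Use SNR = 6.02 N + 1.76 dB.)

16 bits

N ≥ (94.9 − 1.76)/6.02 = 15.472 → N_min = 16.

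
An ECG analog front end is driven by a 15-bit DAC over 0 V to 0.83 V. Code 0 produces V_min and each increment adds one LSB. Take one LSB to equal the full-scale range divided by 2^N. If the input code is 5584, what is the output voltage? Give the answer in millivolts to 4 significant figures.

141.4 mV

Full-scale range = 0.83 V. LSB = 0.83 V / 2^15.
V_out = 0 + 5584 × (0.83/32768) V
      = 0 + 0.141440 = 0.141440 V.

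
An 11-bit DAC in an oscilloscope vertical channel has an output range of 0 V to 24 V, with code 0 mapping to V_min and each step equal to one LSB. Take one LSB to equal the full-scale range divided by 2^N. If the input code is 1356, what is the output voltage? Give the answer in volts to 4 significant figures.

15.89 V

Full-scale range = 24 V. LSB = 24 V / 2^11.
V_out = 0 + 1356 × (24/2048) V
      = 0 V + 15.8906 V = 15.8906 V.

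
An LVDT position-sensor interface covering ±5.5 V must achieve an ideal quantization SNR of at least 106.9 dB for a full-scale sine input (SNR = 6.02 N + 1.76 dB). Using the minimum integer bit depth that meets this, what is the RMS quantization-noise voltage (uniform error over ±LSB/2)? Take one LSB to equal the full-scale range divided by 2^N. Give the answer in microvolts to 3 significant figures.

Span: 5.5 V − (-5.5 V) = 11 V.
N ≥ (106.9 − 1.76)/6.02 = 17.465 → N_min = 18.
One LSB is 11 V / 262144 = 41.962 µV.
V_rms = LSB/√12 = 12.1 µV.

12.1 µV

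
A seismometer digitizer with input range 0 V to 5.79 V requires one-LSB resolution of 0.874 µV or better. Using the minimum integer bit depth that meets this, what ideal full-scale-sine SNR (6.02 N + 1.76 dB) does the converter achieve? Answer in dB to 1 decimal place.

Span = 5.79 V.
Need 2^N ≥ 5.79 V / 0.874 µV = 6.625e6 → N_min = 23.
SNR = 6.02 × 23 + 1.76 = 140.22 dB.

140.2 dB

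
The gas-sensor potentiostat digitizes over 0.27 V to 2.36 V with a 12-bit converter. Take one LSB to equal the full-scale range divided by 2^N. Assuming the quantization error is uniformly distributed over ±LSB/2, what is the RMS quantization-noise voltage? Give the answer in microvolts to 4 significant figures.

Full-scale range = 2.36 V − (0.27 V) = 2.09 V.
LSB = 2.09 V ÷ 2^12 = 2.09/4096 V = 0.510254 mV.
For a uniform distribution on [−LSB/2, +LSB/2], V_rms = LSB/√12 = 0.510254 mV/3.4641 = 147.3 µV.

147.3 µV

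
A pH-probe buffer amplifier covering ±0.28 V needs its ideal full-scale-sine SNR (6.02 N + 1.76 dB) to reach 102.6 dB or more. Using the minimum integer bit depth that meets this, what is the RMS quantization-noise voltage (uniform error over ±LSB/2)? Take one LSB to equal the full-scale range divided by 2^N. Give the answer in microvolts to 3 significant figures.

Range = 0.28 − (-0.28) = 0.56 V.
Required N = ⌈(102.6 − 1.76)/6.02⌉ = ⌈16.751⌉ = 17.
LSB = 0.56 V / 2^17 = 4.2725 µV.
V_rms = LSB/√12 = 1.23 µV.

1.23 µV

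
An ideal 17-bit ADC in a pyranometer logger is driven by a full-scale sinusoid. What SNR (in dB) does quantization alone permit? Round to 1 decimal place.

Ideal quantization SNR: 6.02 × 17 + 1.76 dB = 104.1 dB.

104.1 dB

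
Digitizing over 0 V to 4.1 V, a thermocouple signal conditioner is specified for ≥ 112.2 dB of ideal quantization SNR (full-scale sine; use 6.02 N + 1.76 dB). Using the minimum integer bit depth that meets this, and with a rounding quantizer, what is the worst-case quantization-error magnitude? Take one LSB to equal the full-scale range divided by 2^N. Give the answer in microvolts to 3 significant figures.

3.91 µV

Range is 4.1 V.
6.02 N + 1.76 ≥ 112.2 gives N ≥ 18.346, so the minimum integer is 19.
LSB = 4.1 V ÷ 2^19 = 4.1/524288 V = 7.8201 µV.
Max error for round-to-nearest is LSB/2 = 3.91 µV.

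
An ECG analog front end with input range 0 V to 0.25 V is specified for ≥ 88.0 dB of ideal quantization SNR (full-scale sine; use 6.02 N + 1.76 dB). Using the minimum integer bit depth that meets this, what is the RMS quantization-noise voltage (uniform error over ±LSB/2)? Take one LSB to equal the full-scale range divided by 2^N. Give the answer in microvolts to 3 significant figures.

V_FS = 0.25 V.
N ≥ (88.0 − 1.76)/6.02 = 14.326 → N_min = 15.
LSB = 0.25 V ÷ 2^15 = 0.25/32768 V = 7.6294 µV.
σ_q = LSB/√12 = 7.6294 µV/3.4641 = 2.20 µV.

2.20 µV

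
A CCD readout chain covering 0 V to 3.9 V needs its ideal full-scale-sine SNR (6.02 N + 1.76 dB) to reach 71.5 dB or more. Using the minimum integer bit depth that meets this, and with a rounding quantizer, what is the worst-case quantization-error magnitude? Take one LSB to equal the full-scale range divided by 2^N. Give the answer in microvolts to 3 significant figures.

Span = 3.9 V.
N ≥ (71.5 − 1.76)/6.02 = 11.585 → N_min = 12.
LSB = 3.9 V ÷ 2^12 = 3.9/4096 V = 0.95215 mV.
Max error for round-to-nearest is LSB/2 = 476 µV.

476 µV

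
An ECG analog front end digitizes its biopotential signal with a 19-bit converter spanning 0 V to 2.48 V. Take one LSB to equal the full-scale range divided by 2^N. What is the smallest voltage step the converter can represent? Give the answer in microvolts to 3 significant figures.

4.73 µV

Span = 2.48 V.
2^19 = 524288 levels.
Step size = 2.48/524288 V = 4.73 µV.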